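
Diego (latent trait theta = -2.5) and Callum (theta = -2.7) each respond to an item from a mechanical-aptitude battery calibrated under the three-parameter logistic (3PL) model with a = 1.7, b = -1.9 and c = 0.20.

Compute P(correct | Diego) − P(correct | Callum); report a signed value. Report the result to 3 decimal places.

P(theta) = c + (1 − c) · 1 / (1 + exp(−a(theta − b)))
P(Diego) = 0.4120  [exponent -1.0200]
P(Callum) = 0.3634  [exponent -1.3600]
Difference = 0.4120 − 0.3634 = 0.0486

0.049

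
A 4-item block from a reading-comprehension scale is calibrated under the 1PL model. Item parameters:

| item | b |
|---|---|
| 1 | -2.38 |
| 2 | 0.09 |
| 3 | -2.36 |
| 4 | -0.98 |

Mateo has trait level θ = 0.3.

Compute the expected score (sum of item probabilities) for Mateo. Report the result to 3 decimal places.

3.205

P(θ) = 1 / (1 + exp(−(θ − b)))
P_1 = 1/(1+e^{-2.6800}) = 0.9358
P_2 = 1/(1+e^{-0.2100}) = 0.5523
P_3 = 1/(1+e^{-2.6600}) = 0.9346
P_4 = 1/(1+e^{-1.2800}) = 0.7824
E[score] = 0.9358 + 0.5523 + 0.9346 + 0.7824 = 3.2052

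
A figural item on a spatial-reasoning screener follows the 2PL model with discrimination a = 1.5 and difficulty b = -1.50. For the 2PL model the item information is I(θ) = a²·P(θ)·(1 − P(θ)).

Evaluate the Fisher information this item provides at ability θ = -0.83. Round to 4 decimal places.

P = 1/(1+e^{-1.0050}) = 0.7320
P(1−P) = 0.7320 × 0.2680 = 0.1962
I = a² × P(1−P) = 1.5² × 0.1962 = 0.44135

0.4414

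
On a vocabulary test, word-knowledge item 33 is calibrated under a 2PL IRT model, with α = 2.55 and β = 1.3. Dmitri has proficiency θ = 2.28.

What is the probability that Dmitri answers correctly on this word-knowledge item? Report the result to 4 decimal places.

P(θ) = 1 / (1 + exp(−α(θ − β)))
Exponent: 2.55 × (2.28 − 1.3) = 2.4990
1/(1 + e^{-2.4990}) = 0.9241

0.9241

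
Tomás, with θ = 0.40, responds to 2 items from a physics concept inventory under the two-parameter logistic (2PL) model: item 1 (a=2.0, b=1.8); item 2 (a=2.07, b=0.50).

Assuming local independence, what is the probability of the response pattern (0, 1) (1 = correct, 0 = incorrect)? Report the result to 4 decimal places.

P(θ) = 1 / (1 + exp(−a(θ − b)))
P_1 = 1/(1+e^{2.8000}) = 0.0573
P_2 = 1/(1+e^{0.2070}) = 0.4484
L = (1−P_1) × P_2 = 0.9427 × 0.4484 = 0.42273

0.4227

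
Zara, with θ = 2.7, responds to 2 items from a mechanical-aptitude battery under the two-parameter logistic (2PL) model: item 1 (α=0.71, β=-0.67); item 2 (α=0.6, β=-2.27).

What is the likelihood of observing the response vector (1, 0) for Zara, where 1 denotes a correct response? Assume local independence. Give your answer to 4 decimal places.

P(θ) = 1 / (1 + exp(−α(θ − β)))
P_1 = 1/(1+e^{-2.3927}) = 0.9163
P_2 = 1/(1+e^{-2.9820}) = 0.9518
L = P_1 × (1−P_2) = 0.9163 × 0.0482 = 0.04421

0.0442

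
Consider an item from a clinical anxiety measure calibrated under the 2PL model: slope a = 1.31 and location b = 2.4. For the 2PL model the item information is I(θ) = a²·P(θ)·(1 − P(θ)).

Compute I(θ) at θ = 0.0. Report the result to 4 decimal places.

P = 1/(1+e^{3.1440}) = 0.0413
P(1−P) = 0.0413 × 0.9587 = 0.0396
I = a² × P(1−P) = 1.31² × 0.0396 = 0.06799

0.0680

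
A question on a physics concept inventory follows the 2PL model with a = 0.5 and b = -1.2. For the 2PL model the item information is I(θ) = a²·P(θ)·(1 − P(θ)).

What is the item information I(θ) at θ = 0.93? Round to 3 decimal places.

P = 1/(1+e^{-1.0650}) = 0.7436
P(1−P) = 0.7436 × 0.2564 = 0.1906
I = a² × P(1−P) = 0.5² × 0.1906 = 0.04766

0.048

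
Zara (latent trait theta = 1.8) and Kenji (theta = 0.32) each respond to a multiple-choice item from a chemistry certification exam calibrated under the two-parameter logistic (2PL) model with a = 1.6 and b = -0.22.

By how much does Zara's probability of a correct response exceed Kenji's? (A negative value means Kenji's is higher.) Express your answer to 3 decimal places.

P(theta) = 1 / (1 + exp(−a(theta − b)))
P(Zara) = 0.9620  [exponent 3.2320]
P(Kenji) = 0.7035  [exponent 0.8640]
Difference = 0.9620 − 0.7035 = 0.2585

0.259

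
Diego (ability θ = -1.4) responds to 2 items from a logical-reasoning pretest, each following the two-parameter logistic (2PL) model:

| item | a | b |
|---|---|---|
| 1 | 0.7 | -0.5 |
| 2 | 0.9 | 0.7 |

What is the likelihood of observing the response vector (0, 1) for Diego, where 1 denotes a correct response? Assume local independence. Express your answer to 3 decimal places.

P(θ) = 1 / (1 + exp(−a(θ − b)))
P_1 = 1/(1+e^{0.6300}) = 0.3475
P_2 = 1/(1+e^{1.8900}) = 0.1312
L = (1−P_1) × P_2 = 0.6525 × 0.1312 = 0.08564

0.086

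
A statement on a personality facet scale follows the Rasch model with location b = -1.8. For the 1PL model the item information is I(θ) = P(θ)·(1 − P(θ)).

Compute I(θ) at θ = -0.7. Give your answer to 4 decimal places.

P = 1/(1+e^{-1.1000}) = 0.7503
P(1−P) = 0.7503 × 0.2497 = 0.1874
I = P(1−P) = 0.18737

0.1874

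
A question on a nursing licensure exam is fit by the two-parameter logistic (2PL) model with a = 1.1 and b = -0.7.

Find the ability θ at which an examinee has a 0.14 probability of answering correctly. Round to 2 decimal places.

P(θ) = 1 / (1 + exp(−a(θ − b)))
logit = ln(0.1400/0.8600) = -1.8153
θ = b + logit/(a) = -0.7 + (-1.8153)/1.1000 = -2.3503

-2.35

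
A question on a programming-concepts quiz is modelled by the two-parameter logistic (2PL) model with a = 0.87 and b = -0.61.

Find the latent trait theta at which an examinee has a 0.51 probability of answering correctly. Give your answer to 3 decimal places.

-0.564

P(theta) = 1 / (1 + exp(−a(theta − b)))
logit = ln(0.5100/0.4900) = 0.0400
theta = b + logit/(a) = -0.61 + 0.0400/0.8700 = -0.5640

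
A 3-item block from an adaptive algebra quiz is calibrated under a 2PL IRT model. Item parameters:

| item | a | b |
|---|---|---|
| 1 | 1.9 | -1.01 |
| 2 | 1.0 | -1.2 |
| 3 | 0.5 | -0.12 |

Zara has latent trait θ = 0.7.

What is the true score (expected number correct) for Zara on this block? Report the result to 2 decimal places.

P(θ) = 1 / (1 + exp(−a(θ − b)))
P_1 = 1/(1+e^{-3.2490}) = 0.9626
P_2 = 1/(1+e^{-1.9000}) = 0.8699
P_3 = 1/(1+e^{-0.4100}) = 0.6011
E[score] = 0.9626 + 0.8699 + 0.6011 = 2.4336

2.43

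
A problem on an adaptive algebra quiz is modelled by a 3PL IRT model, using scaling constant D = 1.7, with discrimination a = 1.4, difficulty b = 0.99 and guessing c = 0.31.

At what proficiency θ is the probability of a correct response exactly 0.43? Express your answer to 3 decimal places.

P(θ) = c + (1 − c) · 1 / (1 + exp(−D·a(θ − b)))
Remove guessing floor: (0.43 − 0.31)/(1 − 0.31) = 0.1739
logit = ln(0.1739/0.8261) = -1.5581
θ = b + logit/(1.7·a) = 0.99 + (-1.5581)/2.3800 = 0.3353

0.335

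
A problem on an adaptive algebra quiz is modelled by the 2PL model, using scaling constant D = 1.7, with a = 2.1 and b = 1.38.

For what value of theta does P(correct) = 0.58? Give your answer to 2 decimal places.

P(theta) = 1 / (1 + exp(−D·a(theta − b)))
logit = ln(0.5800/0.4200) = 0.3228
theta = b + logit/(1.7·a) = 1.38 + 0.3228/3.5700 = 1.4704

1.47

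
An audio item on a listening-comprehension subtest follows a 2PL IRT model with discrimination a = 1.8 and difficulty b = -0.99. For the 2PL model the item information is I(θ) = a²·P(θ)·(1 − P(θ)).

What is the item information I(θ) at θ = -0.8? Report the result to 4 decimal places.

P = 1/(1+e^{-0.3420}) = 0.5847
P(1−P) = 0.5847 × 0.4153 = 0.2428
I = a² × P(1−P) = 1.8² × 0.2428 = 0.78677

0.7868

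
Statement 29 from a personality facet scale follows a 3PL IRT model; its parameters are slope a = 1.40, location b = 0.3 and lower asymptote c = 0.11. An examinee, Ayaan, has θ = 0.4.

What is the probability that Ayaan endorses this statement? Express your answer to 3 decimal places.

P(θ) = c + (1 − c) · 1 / (1 + exp(−a(θ − b)))
Exponent: 1.40 × (0.4 − 0.3) = 0.1400
1/(1 + e^{-0.1400}) = 0.5349
P = 0.11 + 0.89 × 0.5349 = 0.5861

0.586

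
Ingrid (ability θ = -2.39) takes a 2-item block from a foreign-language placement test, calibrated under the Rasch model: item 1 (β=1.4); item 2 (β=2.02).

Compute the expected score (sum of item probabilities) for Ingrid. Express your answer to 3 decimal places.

P(θ) = 1 / (1 + exp(−(θ − β)))
P_1 = 1/(1+e^{3.7900}) = 0.0221
P_2 = 1/(1+e^{4.4100}) = 0.0120
E[score] = 0.0221 + 0.0120 = 0.0341

0.034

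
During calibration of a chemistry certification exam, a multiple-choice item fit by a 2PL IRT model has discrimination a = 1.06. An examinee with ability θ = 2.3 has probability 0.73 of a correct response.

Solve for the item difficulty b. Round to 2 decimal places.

P(θ) = 1 / (1 + exp(−a(θ − b)))
logit(0.73) = ln(0.73/0.27) = 0.9946
b = θ − logit/(a) = 2.3 − 0.9946/1.0600 = 1.3617

1.36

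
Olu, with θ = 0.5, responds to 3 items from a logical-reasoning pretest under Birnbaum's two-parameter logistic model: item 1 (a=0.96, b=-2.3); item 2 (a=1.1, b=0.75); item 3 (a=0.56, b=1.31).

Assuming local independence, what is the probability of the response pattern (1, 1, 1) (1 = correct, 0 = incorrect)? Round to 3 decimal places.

0.157

P(θ) = 1 / (1 + exp(−a(θ − b)))
P_1 = 1/(1+e^{-2.6880}) = 0.9363
P_2 = 1/(1+e^{0.2750}) = 0.4317
P_3 = 1/(1+e^{0.4536}) = 0.3885
L = P_1 × P_2 × P_3 = 0.9363 × 0.4317 × 0.3885 = 0.15703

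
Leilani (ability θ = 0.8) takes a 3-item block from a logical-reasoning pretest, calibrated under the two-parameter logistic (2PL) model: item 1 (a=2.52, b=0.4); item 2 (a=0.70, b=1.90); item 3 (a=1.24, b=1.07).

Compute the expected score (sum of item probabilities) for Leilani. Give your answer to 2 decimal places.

1.47

P(θ) = 1 / (1 + exp(−a(θ − b)))
P_1 = 1/(1+e^{-1.0080}) = 0.7326
P_2 = 1/(1+e^{0.7700}) = 0.3165
P_3 = 1/(1+e^{0.3348}) = 0.4171
E[score] = 0.7326 + 0.3165 + 0.4171 = 1.4662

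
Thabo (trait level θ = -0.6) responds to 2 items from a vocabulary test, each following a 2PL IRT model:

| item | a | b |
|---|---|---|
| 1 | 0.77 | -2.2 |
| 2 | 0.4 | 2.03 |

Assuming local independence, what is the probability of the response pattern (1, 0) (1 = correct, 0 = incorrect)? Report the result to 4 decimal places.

P(θ) = 1 / (1 + exp(−a(θ − b)))
P_1 = 1/(1+e^{-1.2320}) = 0.7742
P_2 = 1/(1+e^{1.0520}) = 0.2588
L = P_1 × (1−P_2) = 0.7742 × 0.7412 = 0.57378

0.5738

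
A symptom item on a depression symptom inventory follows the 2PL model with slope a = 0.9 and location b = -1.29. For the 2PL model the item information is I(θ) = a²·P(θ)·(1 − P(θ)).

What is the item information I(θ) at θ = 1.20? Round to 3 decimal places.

P = 1/(1+e^{-2.2410}) = 0.9039
P(1−P) = 0.9039 × 0.0961 = 0.0869
I = a² × P(1−P) = 0.9² × 0.0869 = 0.07038

0.070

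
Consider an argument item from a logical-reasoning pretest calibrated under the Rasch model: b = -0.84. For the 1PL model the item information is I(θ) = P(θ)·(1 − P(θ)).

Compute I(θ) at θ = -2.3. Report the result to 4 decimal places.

P = 1/(1+e^{1.4600}) = 0.1885
P(1−P) = 0.1885 × 0.8115 = 0.1529
I = P(1−P) = 0.15295

0.1529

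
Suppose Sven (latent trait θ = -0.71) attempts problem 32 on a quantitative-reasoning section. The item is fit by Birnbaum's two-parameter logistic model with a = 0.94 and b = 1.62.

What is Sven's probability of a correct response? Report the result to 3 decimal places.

0.101

P(θ) = 1 / (1 + exp(−a(θ − b)))
Exponent: 0.94 × (-0.71 − 1.62) = -2.1902
1/(1 + e^{2.1902}) = 0.1006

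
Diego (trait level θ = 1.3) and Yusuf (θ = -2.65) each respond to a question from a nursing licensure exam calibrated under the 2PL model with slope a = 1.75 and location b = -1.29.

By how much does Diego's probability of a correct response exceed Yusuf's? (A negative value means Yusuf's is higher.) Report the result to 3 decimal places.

P(θ) = 1 / (1 + exp(−a(θ − b)))
P(Diego) = 0.9894  [exponent 4.5325]
P(Yusuf) = 0.0847  [exponent -2.3800]
Difference = 0.9894 − 0.0847 = 0.9047

0.905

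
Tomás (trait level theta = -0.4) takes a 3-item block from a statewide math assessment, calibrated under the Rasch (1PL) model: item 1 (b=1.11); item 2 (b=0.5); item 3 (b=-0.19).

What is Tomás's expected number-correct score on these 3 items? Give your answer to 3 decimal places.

P(theta) = 1 / (1 + exp(−(theta − b)))
P_1 = 1/(1+e^{1.5100}) = 0.1809
P_2 = 1/(1+e^{0.9000}) = 0.2891
P_3 = 1/(1+e^{0.2100}) = 0.4477
E[score] = 0.1809 + 0.2891 + 0.4477 = 0.9177

0.918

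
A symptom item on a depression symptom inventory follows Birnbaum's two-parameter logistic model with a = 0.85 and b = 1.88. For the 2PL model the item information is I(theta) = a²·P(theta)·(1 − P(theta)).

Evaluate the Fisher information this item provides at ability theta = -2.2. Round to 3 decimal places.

0.021

P = 1/(1+e^{3.4680}) = 0.0302
P(1−P) = 0.0302 × 0.9698 = 0.0293
I = a² × P(1−P) = 0.85² × 0.0293 = 0.02119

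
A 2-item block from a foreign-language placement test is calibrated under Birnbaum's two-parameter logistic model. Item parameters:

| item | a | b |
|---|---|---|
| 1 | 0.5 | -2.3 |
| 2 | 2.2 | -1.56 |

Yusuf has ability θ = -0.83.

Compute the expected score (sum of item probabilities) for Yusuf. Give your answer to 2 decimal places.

1.51

P(θ) = 1 / (1 + exp(−a(θ − b)))
P_1 = 1/(1+e^{-0.7350}) = 0.6759
P_2 = 1/(1+e^{-1.6060}) = 0.8329
E[score] = 0.6759 + 0.8329 = 1.5088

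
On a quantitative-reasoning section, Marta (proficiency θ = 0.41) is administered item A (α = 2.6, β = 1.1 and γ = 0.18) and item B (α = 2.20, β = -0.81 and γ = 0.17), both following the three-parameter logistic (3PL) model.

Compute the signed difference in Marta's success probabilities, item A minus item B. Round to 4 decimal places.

P(θ) = γ + (1 − γ) · 1 / (1 + exp(−α(θ − β)))
P_A = 0.2969
P_B = 0.9469
P_A − P_B = -0.6500

-0.6500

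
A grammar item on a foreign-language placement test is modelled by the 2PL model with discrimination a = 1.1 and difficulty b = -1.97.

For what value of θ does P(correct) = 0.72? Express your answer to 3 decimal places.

-1.111

P(θ) = 1 / (1 + exp(−a(θ − b)))
logit = ln(0.7200/0.2800) = 0.9445
θ = b + logit/(a) = -1.97 + 0.9445/1.1000 = -1.1114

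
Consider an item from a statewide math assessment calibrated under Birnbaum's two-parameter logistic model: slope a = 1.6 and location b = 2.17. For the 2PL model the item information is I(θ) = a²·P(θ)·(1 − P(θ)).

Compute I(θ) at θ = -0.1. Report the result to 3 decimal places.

0.064

P = 1/(1+e^{3.6320}) = 0.0258
P(1−P) = 0.0258 × 0.9742 = 0.0251
I = a² × P(1−P) = 1.6² × 0.0251 = 0.06430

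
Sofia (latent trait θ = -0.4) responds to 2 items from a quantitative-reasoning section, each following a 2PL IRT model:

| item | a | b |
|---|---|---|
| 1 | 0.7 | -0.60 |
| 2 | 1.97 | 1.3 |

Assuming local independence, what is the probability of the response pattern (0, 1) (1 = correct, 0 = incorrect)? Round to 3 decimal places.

P(θ) = 1 / (1 + exp(−a(θ − b)))
P_1 = 1/(1+e^{-0.1400}) = 0.5349
P_2 = 1/(1+e^{3.3490}) = 0.0339
L = (1−P_1) × P_2 = 0.4651 × 0.0339 = 0.01578

0.016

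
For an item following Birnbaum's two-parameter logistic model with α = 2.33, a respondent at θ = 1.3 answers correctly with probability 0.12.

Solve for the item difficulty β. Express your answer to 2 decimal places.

2.16

P(θ) = 1 / (1 + exp(−α(θ − β)))
logit(0.12) = ln(0.12/0.88) = -1.9924
β = θ − logit/(α) = 1.3 − (-1.9924)/2.3300 = 2.1551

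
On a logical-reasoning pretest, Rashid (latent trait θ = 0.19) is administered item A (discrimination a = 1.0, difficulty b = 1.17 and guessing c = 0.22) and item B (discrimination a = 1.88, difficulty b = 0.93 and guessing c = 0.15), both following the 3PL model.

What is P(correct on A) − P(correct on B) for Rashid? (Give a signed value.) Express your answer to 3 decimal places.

0.114

P(θ) = c + (1 − c) · 1 / (1 + exp(−a(θ − b)))
P_A = 0.4329
P_B = 0.3193
P_A − P_B = 0.1135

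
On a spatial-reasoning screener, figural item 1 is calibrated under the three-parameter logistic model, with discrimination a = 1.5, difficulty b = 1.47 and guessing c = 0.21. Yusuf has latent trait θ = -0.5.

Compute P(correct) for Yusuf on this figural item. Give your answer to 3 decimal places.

P(θ) = c + (1 − c) · 1 / (1 + exp(−a(θ − b)))
Exponent: 1.5 × (-0.5 − 1.47) = -2.9550
1/(1 + e^{2.9550}) = 0.0495
P = 0.21 + 0.79 × 0.0495 = 0.2491

0.249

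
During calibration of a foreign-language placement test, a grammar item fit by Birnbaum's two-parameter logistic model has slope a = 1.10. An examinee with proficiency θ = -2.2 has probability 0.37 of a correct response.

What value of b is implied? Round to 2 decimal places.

-1.72

P(θ) = 1 / (1 + exp(−a(θ − b)))
logit(0.37) = ln(0.37/0.63) = -0.5322
b = θ − logit/(a) = -2.2 − (-0.5322)/1.1000 = -1.7162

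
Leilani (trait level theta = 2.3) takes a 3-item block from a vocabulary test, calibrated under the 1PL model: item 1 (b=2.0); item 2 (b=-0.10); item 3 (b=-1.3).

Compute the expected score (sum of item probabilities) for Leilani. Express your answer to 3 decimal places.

2.465

P(theta) = 1 / (1 + exp(−(theta − b)))
P_1 = 1/(1+e^{-0.3000}) = 0.5744
P_2 = 1/(1+e^{-2.4000}) = 0.9168
P_3 = 1/(1+e^{-3.6000}) = 0.9734
E[score] = 0.5744 + 0.9168 + 0.9734 = 2.4647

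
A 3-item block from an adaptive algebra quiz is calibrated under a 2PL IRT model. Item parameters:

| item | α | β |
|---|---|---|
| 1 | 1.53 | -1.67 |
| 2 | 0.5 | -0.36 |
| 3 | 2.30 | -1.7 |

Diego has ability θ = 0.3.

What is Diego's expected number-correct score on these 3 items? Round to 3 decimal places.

2.525

P(θ) = 1 / (1 + exp(−α(θ − β)))
P_1 = 1/(1+e^{-3.0141}) = 0.9532
P_2 = 1/(1+e^{-0.3300}) = 0.5818
P_3 = 1/(1+e^{-4.6000}) = 0.9900
E[score] = 0.9532 + 0.5818 + 0.9900 = 2.5250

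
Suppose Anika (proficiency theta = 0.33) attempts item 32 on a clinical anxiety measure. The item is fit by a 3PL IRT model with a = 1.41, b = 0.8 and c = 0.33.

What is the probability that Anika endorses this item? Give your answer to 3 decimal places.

P(theta) = c + (1 − c) · 1 / (1 + exp(−a(theta − b)))
Exponent: 1.41 × (0.33 − 0.8) = -0.6627
1/(1 + e^{0.6627}) = 0.3401
P = 0.33 + 0.67 × 0.3401 = 0.5579

0.558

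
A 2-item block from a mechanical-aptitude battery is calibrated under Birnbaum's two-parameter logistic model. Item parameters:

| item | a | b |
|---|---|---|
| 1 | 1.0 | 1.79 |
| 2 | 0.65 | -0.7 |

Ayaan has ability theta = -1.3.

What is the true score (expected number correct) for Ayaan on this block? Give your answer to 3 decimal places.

P(theta) = 1 / (1 + exp(−a(theta − b)))
P_1 = 1/(1+e^{3.0900}) = 0.0435
P_2 = 1/(1+e^{0.3900}) = 0.4037
E[score] = 0.0435 + 0.4037 = 0.4472

0.447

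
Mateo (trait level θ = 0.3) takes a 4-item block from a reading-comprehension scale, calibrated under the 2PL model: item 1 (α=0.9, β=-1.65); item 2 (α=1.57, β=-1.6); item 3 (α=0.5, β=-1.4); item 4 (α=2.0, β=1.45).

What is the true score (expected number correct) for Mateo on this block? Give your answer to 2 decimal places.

2.60

P(θ) = 1 / (1 + exp(−α(θ − β)))
P_1 = 1/(1+e^{-1.7550}) = 0.8526
P_2 = 1/(1+e^{-2.9830}) = 0.9518
P_3 = 1/(1+e^{-0.8500}) = 0.7006
P_4 = 1/(1+e^{2.3000}) = 0.0911
E[score] = 0.8526 + 0.9518 + 0.7006 + 0.0911 = 2.5961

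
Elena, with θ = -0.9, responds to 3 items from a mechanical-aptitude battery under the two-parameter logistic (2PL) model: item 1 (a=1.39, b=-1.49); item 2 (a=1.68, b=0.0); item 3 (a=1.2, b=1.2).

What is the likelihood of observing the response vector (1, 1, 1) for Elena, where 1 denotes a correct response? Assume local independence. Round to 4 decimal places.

0.0093

P(θ) = 1 / (1 + exp(−a(θ − b)))
P_1 = 1/(1+e^{-0.8201}) = 0.6943
P_2 = 1/(1+e^{1.5120}) = 0.1806
P_3 = 1/(1+e^{2.5200}) = 0.0745
L = P_1 × P_2 × P_3 = 0.6943 × 0.1806 × 0.0745 = 0.00934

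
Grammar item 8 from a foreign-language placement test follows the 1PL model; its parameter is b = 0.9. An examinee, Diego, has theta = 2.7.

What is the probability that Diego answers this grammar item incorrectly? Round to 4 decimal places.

P(theta) = 1 / (1 + exp(−(theta − b)))
Exponent: (2.7 − 0.9) = 1.8000
1/(1 + e^{-1.8000}) = 0.8581
P = 0.8581
P(incorrect) = 1 − 0.8581 = 0.1419

0.1419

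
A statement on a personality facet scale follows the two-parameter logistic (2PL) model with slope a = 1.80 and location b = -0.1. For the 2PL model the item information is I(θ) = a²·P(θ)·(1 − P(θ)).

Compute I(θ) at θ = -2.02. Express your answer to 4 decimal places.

0.0961

P = 1/(1+e^{3.4560}) = 0.0306
P(1−P) = 0.0306 × 0.9694 = 0.0297
I = a² × P(1−P) = 1.80² × 0.0297 = 0.09608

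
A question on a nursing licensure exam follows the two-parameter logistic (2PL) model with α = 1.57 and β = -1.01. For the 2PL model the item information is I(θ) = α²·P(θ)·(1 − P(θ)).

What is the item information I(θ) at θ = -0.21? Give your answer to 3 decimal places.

0.425

P = 1/(1+e^{-1.2560}) = 0.7783
P(1−P) = 0.7783 × 0.2217 = 0.1725
I = α² × P(1−P) = 1.57² × 0.1725 = 0.42527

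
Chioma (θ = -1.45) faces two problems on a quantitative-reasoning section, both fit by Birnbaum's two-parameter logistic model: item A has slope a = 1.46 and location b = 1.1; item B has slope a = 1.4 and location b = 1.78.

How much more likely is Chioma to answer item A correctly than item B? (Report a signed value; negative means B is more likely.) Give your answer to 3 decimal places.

0.013

P(θ) = 1 / (1 + exp(−a(θ − b)))
P_A = 0.0236
P_B = 0.0108
P_A − P_B = 0.0128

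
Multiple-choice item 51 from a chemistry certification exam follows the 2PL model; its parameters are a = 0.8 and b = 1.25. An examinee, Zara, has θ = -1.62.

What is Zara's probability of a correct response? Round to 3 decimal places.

0.091

P(θ) = 1 / (1 + exp(−a(θ − b)))
Exponent: 0.8 × (-1.62 − 1.25) = -2.2960
1/(1 + e^{2.2960}) = 0.0915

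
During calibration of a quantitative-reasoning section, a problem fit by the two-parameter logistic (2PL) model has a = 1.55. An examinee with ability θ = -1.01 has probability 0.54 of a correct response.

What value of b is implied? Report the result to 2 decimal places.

-1.11

P(θ) = 1 / (1 + exp(−a(θ − b)))
logit(0.54) = ln(0.54/0.46) = 0.1603
b = θ − logit/(a) = -1.01 − 0.1603/1.5500 = -1.1134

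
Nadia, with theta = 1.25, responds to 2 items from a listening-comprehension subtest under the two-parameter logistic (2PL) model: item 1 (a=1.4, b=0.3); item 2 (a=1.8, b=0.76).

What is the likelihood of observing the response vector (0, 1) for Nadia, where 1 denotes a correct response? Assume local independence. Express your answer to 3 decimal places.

P(theta) = 1 / (1 + exp(−a(theta − b)))
P_1 = 1/(1+e^{-1.3300}) = 0.7908
P_2 = 1/(1+e^{-0.8820}) = 0.7072
L = (1−P_1) × P_2 = 0.2092 × 0.7072 = 0.14793

0.148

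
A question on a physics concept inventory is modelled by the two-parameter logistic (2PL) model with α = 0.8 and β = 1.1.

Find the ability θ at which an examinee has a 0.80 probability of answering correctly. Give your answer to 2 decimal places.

2.83

P(θ) = 1 / (1 + exp(−α(θ − β)))
logit = ln(0.8000/0.2000) = 1.3863
θ = β + logit/(α) = 1.1 + 1.3863/0.8000 = 2.8329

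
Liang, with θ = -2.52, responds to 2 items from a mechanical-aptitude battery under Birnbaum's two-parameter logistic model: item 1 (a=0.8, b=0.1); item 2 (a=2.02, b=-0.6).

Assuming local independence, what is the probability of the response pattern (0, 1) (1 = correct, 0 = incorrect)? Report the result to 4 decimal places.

0.0180

P(θ) = 1 / (1 + exp(−a(θ − b)))
P_1 = 1/(1+e^{2.0960}) = 0.1095
P_2 = 1/(1+e^{3.8784}) = 0.0203
L = (1−P_1) × P_2 = 0.8905 × 0.0203 = 0.01805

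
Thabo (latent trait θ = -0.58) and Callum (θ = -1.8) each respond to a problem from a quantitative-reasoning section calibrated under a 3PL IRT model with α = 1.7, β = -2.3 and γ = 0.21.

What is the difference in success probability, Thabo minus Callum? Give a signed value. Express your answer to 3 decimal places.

0.196

P(θ) = γ + (1 − γ) · 1 / (1 + exp(−α(θ − β)))
P(Thabo) = 0.9597  [exponent 2.9240]
P(Callum) = 0.7634  [exponent 0.8500]
Difference = 0.9597 − 0.7634 = 0.1963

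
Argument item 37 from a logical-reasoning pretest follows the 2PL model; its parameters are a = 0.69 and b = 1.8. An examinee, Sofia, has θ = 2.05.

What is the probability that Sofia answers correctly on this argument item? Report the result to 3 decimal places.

0.543

P(θ) = 1 / (1 + exp(−a(θ − b)))
Exponent: 0.69 × (2.05 − 1.8) = 0.1725
1/(1 + e^{-0.1725}) = 0.5430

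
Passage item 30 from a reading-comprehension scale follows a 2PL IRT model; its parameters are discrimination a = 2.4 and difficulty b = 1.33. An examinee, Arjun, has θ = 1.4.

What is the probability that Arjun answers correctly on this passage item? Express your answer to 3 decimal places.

0.542

P(θ) = 1 / (1 + exp(−a(θ − b)))
Exponent: 2.4 × (1.4 − 1.33) = 0.1680
1/(1 + e^{-0.1680}) = 0.5419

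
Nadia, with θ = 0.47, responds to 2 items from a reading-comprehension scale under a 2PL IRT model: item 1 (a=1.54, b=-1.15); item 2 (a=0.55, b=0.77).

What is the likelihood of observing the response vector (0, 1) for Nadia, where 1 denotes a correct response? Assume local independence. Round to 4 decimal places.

0.0350

P(θ) = 1 / (1 + exp(−a(θ − b)))
P_1 = 1/(1+e^{-2.4948}) = 0.9238
P_2 = 1/(1+e^{0.1650}) = 0.4588
L = (1−P_1) × P_2 = 0.0762 × 0.4588 = 0.03497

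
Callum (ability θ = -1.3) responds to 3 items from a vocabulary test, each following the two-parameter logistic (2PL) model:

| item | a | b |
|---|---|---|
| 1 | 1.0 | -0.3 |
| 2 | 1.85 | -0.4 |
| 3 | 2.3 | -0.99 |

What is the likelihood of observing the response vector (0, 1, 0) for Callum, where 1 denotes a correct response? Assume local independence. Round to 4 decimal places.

P(θ) = 1 / (1 + exp(−a(θ − b)))
P_1 = 1/(1+e^{1.0000}) = 0.2689
P_2 = 1/(1+e^{1.6650}) = 0.1591
P_3 = 1/(1+e^{0.7130}) = 0.3289
L = (1−P_1) × P_2 × (1−P_3) = 0.7311 × 0.1591 × 0.6711 = 0.07805

0.0780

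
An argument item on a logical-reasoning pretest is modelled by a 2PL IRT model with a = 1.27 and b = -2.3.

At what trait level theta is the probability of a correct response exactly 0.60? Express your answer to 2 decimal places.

P(theta) = 1 / (1 + exp(−a(theta − b)))
logit = ln(0.6000/0.4000) = 0.4055
theta = b + logit/(a) = -2.3 + 0.4055/1.2700 = -1.9807

-1.98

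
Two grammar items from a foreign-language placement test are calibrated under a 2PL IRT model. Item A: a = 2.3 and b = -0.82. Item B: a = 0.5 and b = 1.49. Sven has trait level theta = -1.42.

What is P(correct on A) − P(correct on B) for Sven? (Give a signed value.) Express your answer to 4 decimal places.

0.0118

P(theta) = 1 / (1 + exp(−a(theta − b)))
P_A = 0.2010
P_B = 0.1892
P_A − P_B = 0.0118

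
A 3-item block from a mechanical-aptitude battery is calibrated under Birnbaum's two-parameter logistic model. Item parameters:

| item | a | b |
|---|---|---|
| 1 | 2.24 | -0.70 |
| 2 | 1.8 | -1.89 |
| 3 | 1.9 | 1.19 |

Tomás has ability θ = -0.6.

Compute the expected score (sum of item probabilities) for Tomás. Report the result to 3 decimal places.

1.499

P(θ) = 1 / (1 + exp(−a(θ − b)))
P_1 = 1/(1+e^{-0.2240}) = 0.5558
P_2 = 1/(1+e^{-2.3220}) = 0.9107
P_3 = 1/(1+e^{3.4010}) = 0.0323
E[score] = 0.5558 + 0.9107 + 0.0323 = 1.4987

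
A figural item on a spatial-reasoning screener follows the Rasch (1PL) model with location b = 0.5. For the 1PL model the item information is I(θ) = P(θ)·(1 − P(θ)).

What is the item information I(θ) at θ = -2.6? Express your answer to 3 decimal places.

0.041

P = 1/(1+e^{3.1000}) = 0.0431
P(1−P) = 0.0431 × 0.9569 = 0.0412
I = P(1−P) = 0.04125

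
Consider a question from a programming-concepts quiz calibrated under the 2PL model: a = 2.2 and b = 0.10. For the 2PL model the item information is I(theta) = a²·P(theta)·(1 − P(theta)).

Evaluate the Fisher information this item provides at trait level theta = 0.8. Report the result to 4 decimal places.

0.7036

P = 1/(1+e^{-1.5400}) = 0.8235
P(1−P) = 0.8235 × 0.1765 = 0.1454
I = a² × P(1−P) = 2.2² × 0.1454 = 0.70359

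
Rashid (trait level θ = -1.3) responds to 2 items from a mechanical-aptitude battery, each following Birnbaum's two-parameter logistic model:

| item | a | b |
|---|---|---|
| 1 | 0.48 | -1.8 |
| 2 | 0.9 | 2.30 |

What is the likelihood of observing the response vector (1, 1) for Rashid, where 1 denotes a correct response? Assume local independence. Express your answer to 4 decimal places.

0.0211

P(θ) = 1 / (1 + exp(−a(θ − b)))
P_1 = 1/(1+e^{-0.2400}) = 0.5597
P_2 = 1/(1+e^{3.2400}) = 0.0377
L = P_1 × P_2 = 0.5597 × 0.0377 = 0.02109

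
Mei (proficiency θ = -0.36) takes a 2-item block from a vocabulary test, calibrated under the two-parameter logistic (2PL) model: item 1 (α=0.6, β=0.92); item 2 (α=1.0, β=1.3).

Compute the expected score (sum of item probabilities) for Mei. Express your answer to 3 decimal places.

0.477

P(θ) = 1 / (1 + exp(−α(θ − β)))
P_1 = 1/(1+e^{0.7680}) = 0.3169
P_2 = 1/(1+e^{1.6600}) = 0.1598
E[score] = 0.3169 + 0.1598 = 0.4767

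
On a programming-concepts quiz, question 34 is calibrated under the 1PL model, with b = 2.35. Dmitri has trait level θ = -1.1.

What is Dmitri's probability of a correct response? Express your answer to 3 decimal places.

0.031

P(θ) = 1 / (1 + exp(−(θ − b)))
Exponent: (-1.1 − 2.35) = -3.4500
1/(1 + e^{3.4500}) = 0.0308
P = 0.0308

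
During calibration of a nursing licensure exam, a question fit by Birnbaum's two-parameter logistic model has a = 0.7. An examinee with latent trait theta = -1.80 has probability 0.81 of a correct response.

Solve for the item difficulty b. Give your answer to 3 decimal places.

-3.871

P(theta) = 1 / (1 + exp(−a(theta − b)))
logit(0.81) = ln(0.81/0.19) = 1.4500
b = theta − logit/(a) = -1.80 − 1.4500/0.7000 = -3.8714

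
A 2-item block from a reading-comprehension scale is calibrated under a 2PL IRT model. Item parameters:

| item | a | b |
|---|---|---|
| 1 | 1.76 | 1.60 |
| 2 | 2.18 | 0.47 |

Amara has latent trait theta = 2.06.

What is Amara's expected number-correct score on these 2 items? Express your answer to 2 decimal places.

P(theta) = 1 / (1 + exp(−a(theta − b)))
P_1 = 1/(1+e^{-0.8096}) = 0.6920
P_2 = 1/(1+e^{-3.4662}) = 0.9697
E[score] = 0.6920 + 0.9697 = 1.6617

1.66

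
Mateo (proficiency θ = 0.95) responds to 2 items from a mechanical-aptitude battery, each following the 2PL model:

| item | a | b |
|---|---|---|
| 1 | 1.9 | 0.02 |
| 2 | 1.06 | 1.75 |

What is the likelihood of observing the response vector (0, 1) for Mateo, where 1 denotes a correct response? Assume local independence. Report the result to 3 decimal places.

0.044

P(θ) = 1 / (1 + exp(−a(θ − b)))
P_1 = 1/(1+e^{-1.7670}) = 0.8541
P_2 = 1/(1+e^{0.8480}) = 0.2999
L = (1−P_1) × P_2 = 0.1459 × 0.2999 = 0.04375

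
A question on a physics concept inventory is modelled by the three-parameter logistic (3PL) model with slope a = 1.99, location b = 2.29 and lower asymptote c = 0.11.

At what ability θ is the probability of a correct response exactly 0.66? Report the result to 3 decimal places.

2.532

P(θ) = c + (1 − c) · 1 / (1 + exp(−a(θ − b)))
Remove guessing floor: (0.66 − 0.11)/(1 − 0.11) = 0.6180
logit = ln(0.6180/0.3820) = 0.4810
θ = b + logit/(a) = 2.29 + 0.4810/1.9900 = 2.5317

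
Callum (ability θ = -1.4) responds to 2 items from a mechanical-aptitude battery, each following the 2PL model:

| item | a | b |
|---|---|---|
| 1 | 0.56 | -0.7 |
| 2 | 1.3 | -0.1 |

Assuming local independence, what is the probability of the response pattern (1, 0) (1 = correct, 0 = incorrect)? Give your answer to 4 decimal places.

P(θ) = 1 / (1 + exp(−a(θ − b)))
P_1 = 1/(1+e^{0.3920}) = 0.4032
P_2 = 1/(1+e^{1.6900}) = 0.1558
L = P_1 × (1−P_2) = 0.4032 × 0.8442 = 0.34042

0.3404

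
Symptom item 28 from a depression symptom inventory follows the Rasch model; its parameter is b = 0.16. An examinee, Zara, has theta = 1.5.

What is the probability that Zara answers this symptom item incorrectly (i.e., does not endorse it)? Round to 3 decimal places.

P(theta) = 1 / (1 + exp(−(theta − b)))
Exponent: (1.5 − 0.16) = 1.3400
1/(1 + e^{-1.3400}) = 0.7925
P = 0.7925
P(incorrect) = 1 − 0.7925 = 0.2075

0.208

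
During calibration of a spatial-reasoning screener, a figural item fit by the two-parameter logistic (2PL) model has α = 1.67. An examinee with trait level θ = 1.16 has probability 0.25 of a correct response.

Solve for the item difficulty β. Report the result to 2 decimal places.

1.82

P(θ) = 1 / (1 + exp(−α(θ − β)))
logit(0.25) = ln(0.25/0.75) = -1.0986
β = θ − logit/(α) = 1.16 − (-1.0986)/1.6700 = 1.8179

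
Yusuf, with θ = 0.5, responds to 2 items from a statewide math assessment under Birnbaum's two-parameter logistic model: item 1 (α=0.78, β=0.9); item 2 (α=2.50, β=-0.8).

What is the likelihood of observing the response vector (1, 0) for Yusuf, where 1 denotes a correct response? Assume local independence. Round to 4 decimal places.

0.0158

P(θ) = 1 / (1 + exp(−α(θ − β)))
P_1 = 1/(1+e^{0.3120}) = 0.4226
P_2 = 1/(1+e^{-3.2500}) = 0.9627
L = P_1 × (1−P_2) = 0.4226 × 0.0373 = 0.01578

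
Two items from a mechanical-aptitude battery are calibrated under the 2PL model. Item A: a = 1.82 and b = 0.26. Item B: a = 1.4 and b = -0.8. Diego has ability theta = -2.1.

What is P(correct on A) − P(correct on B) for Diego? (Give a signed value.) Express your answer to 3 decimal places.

P(theta) = 1 / (1 + exp(−a(theta − b)))
P_A = 0.0135
P_B = 0.1394
P_A − P_B = -0.1260

-0.126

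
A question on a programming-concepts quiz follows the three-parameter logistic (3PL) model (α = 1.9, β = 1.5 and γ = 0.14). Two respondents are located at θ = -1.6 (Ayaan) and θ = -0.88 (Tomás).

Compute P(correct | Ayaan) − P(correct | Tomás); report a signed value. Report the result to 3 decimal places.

-0.007

P(θ) = γ + (1 − γ) · 1 / (1 + exp(−α(θ − β)))
P(Ayaan) = 0.1424  [exponent -5.8900]
P(Tomás) = 0.1492  [exponent -4.5220]
Difference = 0.1424 − 0.1492 = -0.0069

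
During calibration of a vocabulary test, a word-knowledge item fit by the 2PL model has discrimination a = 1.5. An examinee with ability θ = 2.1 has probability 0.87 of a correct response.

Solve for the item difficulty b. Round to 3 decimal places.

P(θ) = 1 / (1 + exp(−a(θ − b)))
logit(0.87) = ln(0.87/0.13) = 1.9010
b = θ − logit/(a) = 2.1 − 1.9010/1.5000 = 0.8327

0.833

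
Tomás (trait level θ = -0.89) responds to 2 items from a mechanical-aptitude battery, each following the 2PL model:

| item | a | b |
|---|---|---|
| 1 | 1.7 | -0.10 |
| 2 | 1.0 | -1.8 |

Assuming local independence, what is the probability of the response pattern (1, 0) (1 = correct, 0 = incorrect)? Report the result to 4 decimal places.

P(θ) = 1 / (1 + exp(−a(θ − b)))
P_1 = 1/(1+e^{1.3430}) = 0.2070
P_2 = 1/(1+e^{-0.9100}) = 0.7130
L = P_1 × (1−P_2) = 0.2070 × 0.2870 = 0.05941

0.0594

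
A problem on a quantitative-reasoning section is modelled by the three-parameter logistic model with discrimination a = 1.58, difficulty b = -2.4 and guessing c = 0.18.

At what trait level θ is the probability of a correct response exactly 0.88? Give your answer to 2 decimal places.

P(θ) = c + (1 − c) · 1 / (1 + exp(−a(θ − b)))
Remove guessing floor: (0.88 − 0.18)/(1 − 0.18) = 0.8537
logit = ln(0.8537/0.1463) = 1.7636
θ = b + logit/(a) = -2.4 + 1.7636/1.5800 = -1.2838

-1.28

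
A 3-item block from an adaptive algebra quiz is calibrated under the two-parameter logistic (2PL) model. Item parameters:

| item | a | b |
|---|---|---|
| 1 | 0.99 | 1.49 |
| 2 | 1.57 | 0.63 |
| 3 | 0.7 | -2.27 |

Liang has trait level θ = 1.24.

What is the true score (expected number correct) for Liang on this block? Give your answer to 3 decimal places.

2.082

P(θ) = 1 / (1 + exp(−a(θ − b)))
P_1 = 1/(1+e^{0.2475}) = 0.4384
P_2 = 1/(1+e^{-0.9577}) = 0.7227
P_3 = 1/(1+e^{-2.4570}) = 0.9211
E[score] = 0.4384 + 0.7227 + 0.9211 = 2.0822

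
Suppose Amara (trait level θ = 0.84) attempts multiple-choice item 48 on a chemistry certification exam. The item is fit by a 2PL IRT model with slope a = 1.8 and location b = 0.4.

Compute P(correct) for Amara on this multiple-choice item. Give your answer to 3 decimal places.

P(θ) = 1 / (1 + exp(−a(θ − b)))
Exponent: 1.8 × (0.84 − 0.4) = 0.7920
1/(1 + e^{-0.7920}) = 0.6883

0.688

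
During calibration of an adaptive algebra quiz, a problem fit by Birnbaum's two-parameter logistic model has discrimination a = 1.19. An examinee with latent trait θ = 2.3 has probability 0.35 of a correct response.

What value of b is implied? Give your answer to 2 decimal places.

2.82

P(θ) = 1 / (1 + exp(−a(θ − b)))
logit(0.35) = ln(0.35/0.65) = -0.6190
b = θ − logit/(a) = 2.3 − (-0.6190)/1.1900 = 2.8202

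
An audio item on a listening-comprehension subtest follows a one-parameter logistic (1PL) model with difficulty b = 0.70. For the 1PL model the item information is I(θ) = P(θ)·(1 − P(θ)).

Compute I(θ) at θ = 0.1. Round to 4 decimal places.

P = 1/(1+e^{0.6000}) = 0.3543
P(1−P) = 0.3543 × 0.6457 = 0.2288
I = P(1−P) = 0.22878

0.2288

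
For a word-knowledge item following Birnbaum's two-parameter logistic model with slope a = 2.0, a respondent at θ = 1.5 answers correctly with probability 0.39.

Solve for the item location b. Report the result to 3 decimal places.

P(θ) = 1 / (1 + exp(−a(θ − b)))
logit(0.39) = ln(0.39/0.61) = -0.4473
b = θ − logit/(a) = 1.5 − (-0.4473)/2.0000 = 1.7237

1.724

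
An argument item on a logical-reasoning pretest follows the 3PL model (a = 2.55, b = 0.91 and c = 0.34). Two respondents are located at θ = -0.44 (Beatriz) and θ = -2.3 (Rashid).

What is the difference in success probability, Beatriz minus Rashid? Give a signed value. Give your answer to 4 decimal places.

0.0203

P(θ) = c + (1 − c) · 1 / (1 + exp(−a(θ − b)))
P(Beatriz) = 0.3605  [exponent -3.4425]
P(Rashid) = 0.3402  [exponent -8.1855]
Difference = 0.3605 − 0.3402 = 0.0203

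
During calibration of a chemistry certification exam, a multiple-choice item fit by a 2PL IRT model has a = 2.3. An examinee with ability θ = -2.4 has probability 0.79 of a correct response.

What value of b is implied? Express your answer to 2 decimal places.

P(θ) = 1 / (1 + exp(−a(θ − b)))
logit(0.79) = ln(0.79/0.21) = 1.3249
b = θ − logit/(a) = -2.4 − 1.3249/2.3000 = -2.9761

-2.98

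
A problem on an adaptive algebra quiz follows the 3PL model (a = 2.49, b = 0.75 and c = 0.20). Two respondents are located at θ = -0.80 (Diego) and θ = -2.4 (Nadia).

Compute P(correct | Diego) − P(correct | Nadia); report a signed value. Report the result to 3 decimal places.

0.016

P(θ) = c + (1 − c) · 1 / (1 + exp(−a(θ − b)))
P(Diego) = 0.2165  [exponent -3.8595]
P(Nadia) = 0.2003  [exponent -7.8435]
Difference = 0.2165 − 0.2003 = 0.0162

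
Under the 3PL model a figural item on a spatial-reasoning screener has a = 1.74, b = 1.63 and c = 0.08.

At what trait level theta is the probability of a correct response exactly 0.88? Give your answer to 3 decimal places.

2.720

P(theta) = c + (1 − c) · 1 / (1 + exp(−a(theta − b)))
Remove guessing floor: (0.88 − 0.08)/(1 − 0.08) = 0.8696
logit = ln(0.8696/0.1304) = 1.8971
theta = b + logit/(a) = 1.63 + 1.8971/1.7400 = 2.7203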